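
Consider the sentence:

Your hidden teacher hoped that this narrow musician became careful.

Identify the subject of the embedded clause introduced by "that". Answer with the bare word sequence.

In the embedded clause introduced by "that" the verb is "became"; the NP preceding it, "this narrow musician", is the subject.

this narrow musician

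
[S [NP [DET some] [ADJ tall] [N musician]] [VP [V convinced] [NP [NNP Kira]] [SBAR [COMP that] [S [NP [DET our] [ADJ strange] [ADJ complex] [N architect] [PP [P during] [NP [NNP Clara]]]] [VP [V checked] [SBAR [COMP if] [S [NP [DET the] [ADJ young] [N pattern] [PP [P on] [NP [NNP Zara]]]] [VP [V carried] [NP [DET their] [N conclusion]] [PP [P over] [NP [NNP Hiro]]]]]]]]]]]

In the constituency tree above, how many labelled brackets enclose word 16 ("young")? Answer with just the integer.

9

Path from the root down to the word: S → VP → SBAR → S → VP → SBAR → S → NP → ADJ. That is 9 enclosing brackets.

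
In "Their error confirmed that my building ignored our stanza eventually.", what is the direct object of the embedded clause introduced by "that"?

our stanza

"ignored" heads the VP of the embedded clause introduced by "that", and "our stanza" is its direct object.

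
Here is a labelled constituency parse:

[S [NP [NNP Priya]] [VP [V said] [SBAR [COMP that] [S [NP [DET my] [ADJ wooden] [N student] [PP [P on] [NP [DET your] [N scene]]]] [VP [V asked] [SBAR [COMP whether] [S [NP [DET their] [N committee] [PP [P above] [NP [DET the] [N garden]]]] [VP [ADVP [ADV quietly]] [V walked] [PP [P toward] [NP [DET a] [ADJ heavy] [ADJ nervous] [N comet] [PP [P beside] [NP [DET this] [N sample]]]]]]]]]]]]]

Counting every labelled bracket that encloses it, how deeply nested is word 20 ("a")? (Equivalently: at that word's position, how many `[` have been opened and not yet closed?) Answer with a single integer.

11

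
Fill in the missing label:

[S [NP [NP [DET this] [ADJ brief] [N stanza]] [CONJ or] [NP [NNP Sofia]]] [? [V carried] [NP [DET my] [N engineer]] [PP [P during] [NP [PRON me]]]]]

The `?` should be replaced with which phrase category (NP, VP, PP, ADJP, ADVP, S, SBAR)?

VP

The `?` node immediately contains: V 'carried', NP, PP. That is the internal structure of a verb phrase, so the label is VP.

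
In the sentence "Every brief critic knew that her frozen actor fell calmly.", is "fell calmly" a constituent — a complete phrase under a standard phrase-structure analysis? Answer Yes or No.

Yes

The sequence corresponds to a single VP node — the verb phrase "fell calmly".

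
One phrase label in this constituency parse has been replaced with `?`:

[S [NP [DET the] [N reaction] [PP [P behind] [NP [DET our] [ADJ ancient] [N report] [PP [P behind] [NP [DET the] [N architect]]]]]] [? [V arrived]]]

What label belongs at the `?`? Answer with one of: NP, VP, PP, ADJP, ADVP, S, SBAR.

VP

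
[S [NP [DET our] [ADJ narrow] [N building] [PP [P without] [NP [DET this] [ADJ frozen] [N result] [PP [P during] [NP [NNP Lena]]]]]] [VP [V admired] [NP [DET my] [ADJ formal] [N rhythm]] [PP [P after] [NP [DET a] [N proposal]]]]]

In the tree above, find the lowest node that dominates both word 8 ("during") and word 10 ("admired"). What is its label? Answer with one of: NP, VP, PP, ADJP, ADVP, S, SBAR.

S

The smallest bracket enclosing both words is [S our narrow building without this frozen result during Lena admired my formal rhythm after a proposal], so the label is S.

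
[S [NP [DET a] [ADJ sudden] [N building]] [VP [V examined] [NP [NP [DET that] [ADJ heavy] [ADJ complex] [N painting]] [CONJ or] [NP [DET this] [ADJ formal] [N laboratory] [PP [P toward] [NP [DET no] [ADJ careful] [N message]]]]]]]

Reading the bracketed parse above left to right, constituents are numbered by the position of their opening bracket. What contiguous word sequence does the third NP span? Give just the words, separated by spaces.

that heavy complex painting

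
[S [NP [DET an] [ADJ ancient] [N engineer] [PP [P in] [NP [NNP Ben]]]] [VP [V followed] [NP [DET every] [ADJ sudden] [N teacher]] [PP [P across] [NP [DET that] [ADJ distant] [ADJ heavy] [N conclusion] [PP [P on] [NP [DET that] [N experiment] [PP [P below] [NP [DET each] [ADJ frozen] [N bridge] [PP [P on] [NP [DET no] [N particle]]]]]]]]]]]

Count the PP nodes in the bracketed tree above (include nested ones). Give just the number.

The PP constituents are: [PP in Ben]; [PP across that distant heavy conclusion on that experiment below each frozen bridge on no particle]; [PP on that experiment below each frozen bridge on no particle]; [PP below each frozen bridge on no particle]; [PP on no particle]. Total: 5.

5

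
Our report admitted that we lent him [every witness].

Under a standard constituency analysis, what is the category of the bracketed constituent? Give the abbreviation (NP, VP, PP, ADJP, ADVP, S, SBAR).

NP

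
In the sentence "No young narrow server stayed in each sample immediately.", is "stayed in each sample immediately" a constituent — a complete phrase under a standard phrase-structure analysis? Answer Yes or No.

The sequence corresponds to a single VP node — the verb phrase "stayed in each sample immediately".

Yes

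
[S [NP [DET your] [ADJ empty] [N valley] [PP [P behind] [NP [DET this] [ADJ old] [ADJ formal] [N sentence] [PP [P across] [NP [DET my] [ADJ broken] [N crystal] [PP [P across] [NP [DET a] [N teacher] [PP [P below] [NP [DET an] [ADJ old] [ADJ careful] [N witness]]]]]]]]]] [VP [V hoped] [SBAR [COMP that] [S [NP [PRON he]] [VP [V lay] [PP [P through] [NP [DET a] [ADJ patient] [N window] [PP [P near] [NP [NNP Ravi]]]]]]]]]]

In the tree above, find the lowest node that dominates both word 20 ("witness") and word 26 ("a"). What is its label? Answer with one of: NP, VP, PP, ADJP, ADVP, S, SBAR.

S

Both words fall inside [S your empty valley behind this old formal sentence across my broken crystal across a teacher below an old careful witness hoped that he lay through a patient window near Ravi] (words 1–30), and no smaller constituent contains them both. Label: S.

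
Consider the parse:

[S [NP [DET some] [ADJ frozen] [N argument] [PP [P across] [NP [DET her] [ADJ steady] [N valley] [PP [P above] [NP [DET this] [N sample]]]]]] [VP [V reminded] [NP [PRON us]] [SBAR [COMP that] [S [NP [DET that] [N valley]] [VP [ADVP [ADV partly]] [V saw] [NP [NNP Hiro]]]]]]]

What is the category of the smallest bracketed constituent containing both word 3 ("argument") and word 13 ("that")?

Both words fall inside [S some frozen argument across her steady valley above this sample reminded us that that valley partly saw Hiro] (words 1–18), and no smaller constituent contains them both. Label: S.

S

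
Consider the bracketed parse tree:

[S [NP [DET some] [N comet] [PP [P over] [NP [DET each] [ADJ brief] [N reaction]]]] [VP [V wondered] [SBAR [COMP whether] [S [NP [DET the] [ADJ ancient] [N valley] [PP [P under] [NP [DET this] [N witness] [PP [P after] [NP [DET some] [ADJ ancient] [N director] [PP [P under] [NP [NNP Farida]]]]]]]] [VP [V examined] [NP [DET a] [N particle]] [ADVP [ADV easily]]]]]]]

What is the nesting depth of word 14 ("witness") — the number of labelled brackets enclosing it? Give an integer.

The word sits inside N, which is inside NP, inside PP, inside NP, inside S, inside SBAR, inside VP, inside S — 8 brackets in all.

8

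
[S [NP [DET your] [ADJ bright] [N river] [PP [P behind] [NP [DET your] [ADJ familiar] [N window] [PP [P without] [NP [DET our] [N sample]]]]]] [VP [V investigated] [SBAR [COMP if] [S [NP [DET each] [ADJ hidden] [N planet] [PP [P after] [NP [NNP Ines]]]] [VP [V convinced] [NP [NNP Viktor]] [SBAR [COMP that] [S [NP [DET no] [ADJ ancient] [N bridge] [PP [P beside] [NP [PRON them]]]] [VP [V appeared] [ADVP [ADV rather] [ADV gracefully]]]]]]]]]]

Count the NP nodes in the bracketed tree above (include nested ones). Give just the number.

8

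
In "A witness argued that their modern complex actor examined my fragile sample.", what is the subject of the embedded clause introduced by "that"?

their modern complex actor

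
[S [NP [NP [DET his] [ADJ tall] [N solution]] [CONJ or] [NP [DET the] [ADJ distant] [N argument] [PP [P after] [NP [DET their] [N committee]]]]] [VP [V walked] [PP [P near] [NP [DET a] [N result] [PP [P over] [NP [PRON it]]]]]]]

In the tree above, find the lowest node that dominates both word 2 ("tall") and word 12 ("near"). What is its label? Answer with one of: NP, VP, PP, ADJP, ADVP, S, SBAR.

Both words fall inside [S his tall solution or the distant argument after their committee walked near a result over it] (words 1–16), and no smaller constituent contains them both. Label: S.

S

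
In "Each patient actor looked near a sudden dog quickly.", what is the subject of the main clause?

"each patient actor" is the NP that combines with the VP headed by "looked" to form the main clause — the subject.

each patient actor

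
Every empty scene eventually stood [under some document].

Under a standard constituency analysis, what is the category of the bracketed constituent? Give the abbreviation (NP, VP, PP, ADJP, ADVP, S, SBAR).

PP

The bracketed span "under some document" is headed by "under", making it a prepositional phrase (PP).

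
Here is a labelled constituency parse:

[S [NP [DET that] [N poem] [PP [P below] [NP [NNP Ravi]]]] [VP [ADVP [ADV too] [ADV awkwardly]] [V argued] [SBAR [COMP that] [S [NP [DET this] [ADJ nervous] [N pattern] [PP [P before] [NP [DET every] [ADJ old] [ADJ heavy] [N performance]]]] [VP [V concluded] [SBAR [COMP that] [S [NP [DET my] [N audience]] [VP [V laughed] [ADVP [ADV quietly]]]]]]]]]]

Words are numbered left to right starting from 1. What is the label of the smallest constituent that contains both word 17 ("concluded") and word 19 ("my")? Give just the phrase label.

VP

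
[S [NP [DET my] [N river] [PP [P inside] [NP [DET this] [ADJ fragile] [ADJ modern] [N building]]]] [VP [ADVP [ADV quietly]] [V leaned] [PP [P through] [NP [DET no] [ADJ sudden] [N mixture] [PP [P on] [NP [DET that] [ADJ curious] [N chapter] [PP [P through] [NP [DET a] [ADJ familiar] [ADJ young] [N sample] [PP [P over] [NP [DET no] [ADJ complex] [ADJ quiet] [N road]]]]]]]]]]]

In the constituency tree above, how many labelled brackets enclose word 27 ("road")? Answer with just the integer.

11

Counting open brackets not yet closed at "road": [S [VP [PP [NP [PP [NP [PP [NP [PP [NP [N = 11.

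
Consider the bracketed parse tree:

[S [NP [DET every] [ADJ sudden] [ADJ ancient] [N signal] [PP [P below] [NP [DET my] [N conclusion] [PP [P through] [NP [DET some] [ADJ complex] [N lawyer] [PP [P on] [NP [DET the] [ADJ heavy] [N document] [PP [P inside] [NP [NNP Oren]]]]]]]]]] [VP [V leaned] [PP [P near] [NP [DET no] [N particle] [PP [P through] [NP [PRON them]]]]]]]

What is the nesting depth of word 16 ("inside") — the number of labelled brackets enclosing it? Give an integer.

10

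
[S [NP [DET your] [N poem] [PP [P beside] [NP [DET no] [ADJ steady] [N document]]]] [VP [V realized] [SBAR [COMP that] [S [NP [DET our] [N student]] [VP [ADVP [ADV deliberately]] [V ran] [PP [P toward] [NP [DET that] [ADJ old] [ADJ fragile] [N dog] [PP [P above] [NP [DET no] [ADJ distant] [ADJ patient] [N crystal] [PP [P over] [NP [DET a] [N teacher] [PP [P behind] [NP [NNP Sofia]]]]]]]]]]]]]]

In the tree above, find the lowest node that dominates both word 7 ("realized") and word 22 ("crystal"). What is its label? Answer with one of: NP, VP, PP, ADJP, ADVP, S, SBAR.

VP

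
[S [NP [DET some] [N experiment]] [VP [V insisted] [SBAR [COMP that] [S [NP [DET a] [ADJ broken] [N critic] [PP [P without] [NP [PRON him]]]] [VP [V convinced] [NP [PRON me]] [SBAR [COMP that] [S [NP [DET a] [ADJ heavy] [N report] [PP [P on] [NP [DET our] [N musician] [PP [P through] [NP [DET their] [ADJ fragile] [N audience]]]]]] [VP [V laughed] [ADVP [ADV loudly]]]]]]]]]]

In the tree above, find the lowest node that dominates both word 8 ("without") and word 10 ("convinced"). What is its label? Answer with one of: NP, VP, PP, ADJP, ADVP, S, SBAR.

The smallest bracket enclosing both words is [S a broken critic without him convinced me that a heavy report on our musician through their fragile audience laughed loudly], so the label is S.

S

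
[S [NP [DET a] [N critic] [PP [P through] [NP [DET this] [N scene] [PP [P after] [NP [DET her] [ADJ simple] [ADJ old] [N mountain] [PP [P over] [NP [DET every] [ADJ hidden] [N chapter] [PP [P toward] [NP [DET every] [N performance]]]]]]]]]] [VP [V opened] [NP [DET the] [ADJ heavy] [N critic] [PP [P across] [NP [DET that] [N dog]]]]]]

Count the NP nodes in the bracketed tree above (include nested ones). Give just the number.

Scanning left to right, an opening `[NP` appears at word positions 1, 4, 7, 12, 16, 19, 23 — 7 in total.

7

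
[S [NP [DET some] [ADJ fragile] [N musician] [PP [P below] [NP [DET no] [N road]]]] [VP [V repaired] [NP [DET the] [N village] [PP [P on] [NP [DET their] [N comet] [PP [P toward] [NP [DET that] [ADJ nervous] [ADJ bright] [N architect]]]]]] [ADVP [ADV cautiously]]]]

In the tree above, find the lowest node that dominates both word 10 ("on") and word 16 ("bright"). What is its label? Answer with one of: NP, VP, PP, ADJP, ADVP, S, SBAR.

PP

Both words fall inside [PP on their comet toward that nervous bright architect] (words 10–17), and no smaller constituent contains them both. Label: PP.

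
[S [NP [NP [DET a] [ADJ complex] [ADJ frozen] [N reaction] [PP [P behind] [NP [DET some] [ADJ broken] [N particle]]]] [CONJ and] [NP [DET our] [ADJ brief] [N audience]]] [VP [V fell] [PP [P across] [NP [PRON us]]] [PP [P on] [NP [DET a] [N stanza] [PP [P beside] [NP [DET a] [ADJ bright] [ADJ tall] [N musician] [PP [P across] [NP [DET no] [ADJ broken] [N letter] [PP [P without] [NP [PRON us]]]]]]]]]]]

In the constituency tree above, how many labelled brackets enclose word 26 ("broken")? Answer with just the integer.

Counting open brackets not yet closed at "broken": [S [VP [PP [NP [PP [NP [PP [NP [ADJ = 9.

9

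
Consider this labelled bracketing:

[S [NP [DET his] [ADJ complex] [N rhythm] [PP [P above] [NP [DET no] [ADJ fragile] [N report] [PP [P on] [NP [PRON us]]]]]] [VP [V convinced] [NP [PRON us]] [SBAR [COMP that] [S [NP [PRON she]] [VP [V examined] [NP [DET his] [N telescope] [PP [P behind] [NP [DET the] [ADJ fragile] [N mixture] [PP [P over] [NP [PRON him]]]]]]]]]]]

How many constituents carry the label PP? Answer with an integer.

4

Listing each PP by its span: [PP above no fragile report on us]; [PP on us]; [PP behind the fragile mixture over him]; [PP over him] — that makes 4.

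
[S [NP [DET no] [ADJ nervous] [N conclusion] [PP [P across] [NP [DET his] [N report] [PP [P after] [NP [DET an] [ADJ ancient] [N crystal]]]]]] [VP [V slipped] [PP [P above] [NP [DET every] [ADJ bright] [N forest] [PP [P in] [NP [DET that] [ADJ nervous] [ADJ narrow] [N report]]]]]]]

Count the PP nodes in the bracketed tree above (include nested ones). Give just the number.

4

The PP constituents are: [PP across his report after an ancient crystal]; [PP after an ancient crystal]; [PP above every bright forest in that nervous narrow report]; [PP in that nervous narrow report]. Total: 4.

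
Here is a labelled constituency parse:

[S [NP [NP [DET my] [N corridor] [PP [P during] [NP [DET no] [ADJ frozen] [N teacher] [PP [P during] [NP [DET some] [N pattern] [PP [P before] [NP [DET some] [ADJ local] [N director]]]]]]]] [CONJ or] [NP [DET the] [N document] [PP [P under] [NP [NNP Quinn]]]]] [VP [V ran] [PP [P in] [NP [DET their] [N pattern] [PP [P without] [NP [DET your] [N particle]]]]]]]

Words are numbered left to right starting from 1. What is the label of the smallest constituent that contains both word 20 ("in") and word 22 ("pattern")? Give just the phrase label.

Both words fall inside [PP in their pattern without your particle] (words 20–25), and no smaller constituent contains them both. Label: PP.

PP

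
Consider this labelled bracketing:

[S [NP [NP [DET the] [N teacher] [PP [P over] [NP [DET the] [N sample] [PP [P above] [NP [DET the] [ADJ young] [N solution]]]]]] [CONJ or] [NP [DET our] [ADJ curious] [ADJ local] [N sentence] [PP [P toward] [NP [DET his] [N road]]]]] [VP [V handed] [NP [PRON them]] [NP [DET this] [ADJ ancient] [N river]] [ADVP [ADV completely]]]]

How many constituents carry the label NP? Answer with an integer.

Scanning left to right, an opening `[NP` appears at word positions 1, 1, 4, 7, 11, 16, 19, 20 — 8 in total.

8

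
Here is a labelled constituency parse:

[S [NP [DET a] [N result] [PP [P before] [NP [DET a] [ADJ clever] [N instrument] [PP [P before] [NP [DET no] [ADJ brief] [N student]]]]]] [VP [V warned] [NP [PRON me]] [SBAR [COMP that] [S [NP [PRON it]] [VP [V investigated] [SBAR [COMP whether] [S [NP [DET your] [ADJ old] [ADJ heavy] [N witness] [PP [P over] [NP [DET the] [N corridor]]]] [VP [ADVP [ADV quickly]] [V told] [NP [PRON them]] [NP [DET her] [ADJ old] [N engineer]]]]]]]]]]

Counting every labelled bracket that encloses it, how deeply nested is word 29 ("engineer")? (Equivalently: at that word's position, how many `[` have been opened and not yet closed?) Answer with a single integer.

10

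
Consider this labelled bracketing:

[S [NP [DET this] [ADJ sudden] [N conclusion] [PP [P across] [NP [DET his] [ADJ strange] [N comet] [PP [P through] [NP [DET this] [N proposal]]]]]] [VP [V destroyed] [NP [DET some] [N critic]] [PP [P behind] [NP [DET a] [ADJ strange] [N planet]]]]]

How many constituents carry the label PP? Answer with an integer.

3

Listing each PP by its span: [PP across his strange comet through this proposal]; [PP through this proposal]; [PP behind a strange planet] — that makes 3.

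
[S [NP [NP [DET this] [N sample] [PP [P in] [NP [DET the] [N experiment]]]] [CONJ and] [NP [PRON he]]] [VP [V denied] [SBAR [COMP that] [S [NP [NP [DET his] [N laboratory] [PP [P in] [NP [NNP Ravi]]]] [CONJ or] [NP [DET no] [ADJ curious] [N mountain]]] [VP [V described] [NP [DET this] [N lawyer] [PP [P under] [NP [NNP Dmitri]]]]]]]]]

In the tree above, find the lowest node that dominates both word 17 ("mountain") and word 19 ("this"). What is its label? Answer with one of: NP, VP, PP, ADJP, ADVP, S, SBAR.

S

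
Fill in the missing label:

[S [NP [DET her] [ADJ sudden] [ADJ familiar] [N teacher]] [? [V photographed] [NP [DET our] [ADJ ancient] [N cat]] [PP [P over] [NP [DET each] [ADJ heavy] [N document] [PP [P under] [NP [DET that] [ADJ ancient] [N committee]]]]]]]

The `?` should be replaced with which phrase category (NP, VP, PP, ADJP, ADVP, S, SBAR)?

VP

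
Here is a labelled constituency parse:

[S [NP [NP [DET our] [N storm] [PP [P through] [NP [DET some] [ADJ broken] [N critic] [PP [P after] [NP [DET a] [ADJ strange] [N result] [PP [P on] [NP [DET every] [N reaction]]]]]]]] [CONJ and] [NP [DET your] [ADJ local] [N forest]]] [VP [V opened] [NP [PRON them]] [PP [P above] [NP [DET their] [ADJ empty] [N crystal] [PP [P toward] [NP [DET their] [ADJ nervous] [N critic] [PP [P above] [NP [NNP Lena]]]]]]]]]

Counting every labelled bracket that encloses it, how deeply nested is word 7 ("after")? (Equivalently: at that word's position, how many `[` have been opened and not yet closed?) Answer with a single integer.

7

Counting open brackets not yet closed at "after": [S [NP [NP [PP [NP [PP [P = 7.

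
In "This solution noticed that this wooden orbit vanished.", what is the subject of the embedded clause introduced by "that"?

The subject of the embedded clause introduced by "that" is the NP immediately before the verb "vanished": "this wooden orbit".

this wooden orbit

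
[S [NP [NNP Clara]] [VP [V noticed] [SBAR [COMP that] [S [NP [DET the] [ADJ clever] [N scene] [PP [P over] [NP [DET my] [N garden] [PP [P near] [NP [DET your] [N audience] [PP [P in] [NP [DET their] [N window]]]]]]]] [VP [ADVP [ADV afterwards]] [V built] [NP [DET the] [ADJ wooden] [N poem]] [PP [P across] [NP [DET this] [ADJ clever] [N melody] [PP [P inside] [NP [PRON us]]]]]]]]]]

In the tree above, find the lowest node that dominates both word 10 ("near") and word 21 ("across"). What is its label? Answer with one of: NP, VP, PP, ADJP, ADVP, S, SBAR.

S

The smallest bracket enclosing both words is [S the clever scene over my garden near your audience in their window afterwards built the wooden poem across this clever melody inside us], so the label is S.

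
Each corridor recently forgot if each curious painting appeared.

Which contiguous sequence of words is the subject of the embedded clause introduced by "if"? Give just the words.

each curious painting

The subject of the embedded clause introduced by "if" is the NP immediately before the verb "appeared": "each curious painting".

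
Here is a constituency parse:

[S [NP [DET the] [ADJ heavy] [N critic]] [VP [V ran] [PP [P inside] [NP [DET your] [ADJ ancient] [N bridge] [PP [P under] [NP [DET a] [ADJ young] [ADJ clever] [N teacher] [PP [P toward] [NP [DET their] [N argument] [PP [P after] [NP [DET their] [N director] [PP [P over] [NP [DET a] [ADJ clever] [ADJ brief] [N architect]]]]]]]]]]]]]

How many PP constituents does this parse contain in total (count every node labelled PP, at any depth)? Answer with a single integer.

The PP constituents are: [PP inside your ancient bridge under a young clever teacher toward their argument after their director over a clever brief architect]; [PP under a young clever teacher toward their argument after their director over a clever brief architect]; [PP toward their argument after their director over a clever brief architect]; [PP after their director over a clever brief architect]; [PP over a clever brief architect]. Total: 5.

5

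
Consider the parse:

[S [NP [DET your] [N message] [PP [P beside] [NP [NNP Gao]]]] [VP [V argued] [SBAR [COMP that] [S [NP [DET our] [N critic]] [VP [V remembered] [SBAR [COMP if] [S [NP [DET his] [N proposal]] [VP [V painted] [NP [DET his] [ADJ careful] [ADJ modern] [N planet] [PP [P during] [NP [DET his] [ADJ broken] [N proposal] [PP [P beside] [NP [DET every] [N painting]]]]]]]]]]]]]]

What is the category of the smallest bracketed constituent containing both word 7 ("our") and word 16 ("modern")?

The smallest bracket enclosing both words is [S our critic remembered if his proposal painted his careful modern planet during his broken proposal beside every painting], so the label is S.

S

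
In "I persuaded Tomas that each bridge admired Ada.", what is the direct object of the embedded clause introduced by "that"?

Ada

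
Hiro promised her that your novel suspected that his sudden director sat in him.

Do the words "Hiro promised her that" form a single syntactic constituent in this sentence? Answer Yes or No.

No

The smallest constituent containing the whole sequence is the clause [S Hiro promised her that your novel suspected that his sudden director sat in him], but the sequence is only part of it — it straddles the boundary between noun phrase "Hiro" and verb phrase "promised her that your novel suspected that his sudden director sat in him".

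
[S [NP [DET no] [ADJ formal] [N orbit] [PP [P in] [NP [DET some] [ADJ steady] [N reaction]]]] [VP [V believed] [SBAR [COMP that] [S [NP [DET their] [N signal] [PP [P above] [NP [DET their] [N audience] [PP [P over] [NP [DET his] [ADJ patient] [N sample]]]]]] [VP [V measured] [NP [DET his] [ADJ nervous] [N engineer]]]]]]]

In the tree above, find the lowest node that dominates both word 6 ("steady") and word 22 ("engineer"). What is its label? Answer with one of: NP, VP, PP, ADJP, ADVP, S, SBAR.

The smallest bracket enclosing both words is [S no formal orbit in some steady reaction believed that their signal above their audience over his patient sample measured his nervous engineer], so the label is S.

S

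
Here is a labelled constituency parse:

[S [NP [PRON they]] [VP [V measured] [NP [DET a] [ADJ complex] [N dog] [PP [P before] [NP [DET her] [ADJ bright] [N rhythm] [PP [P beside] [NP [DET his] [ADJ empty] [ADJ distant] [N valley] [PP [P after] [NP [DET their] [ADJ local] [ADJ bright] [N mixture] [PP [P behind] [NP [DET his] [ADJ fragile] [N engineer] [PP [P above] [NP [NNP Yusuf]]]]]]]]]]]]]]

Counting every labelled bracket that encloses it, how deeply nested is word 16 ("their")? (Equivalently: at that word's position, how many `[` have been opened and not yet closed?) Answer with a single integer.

10

The word sits inside DET, which is inside NP, inside PP, inside NP, inside PP, inside NP, inside PP, inside NP, inside VP, inside S — 10 brackets in all.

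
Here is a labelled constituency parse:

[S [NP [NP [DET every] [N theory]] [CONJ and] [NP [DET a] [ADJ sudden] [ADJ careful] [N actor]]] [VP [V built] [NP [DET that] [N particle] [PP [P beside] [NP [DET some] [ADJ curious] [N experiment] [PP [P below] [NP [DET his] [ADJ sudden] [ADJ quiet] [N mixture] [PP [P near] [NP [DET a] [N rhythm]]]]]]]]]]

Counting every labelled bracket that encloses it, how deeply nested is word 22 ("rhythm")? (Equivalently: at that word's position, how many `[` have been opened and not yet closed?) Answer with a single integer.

Counting open brackets not yet closed at "rhythm": [S [VP [NP [PP [NP [PP [NP [PP [NP [N = 10.

10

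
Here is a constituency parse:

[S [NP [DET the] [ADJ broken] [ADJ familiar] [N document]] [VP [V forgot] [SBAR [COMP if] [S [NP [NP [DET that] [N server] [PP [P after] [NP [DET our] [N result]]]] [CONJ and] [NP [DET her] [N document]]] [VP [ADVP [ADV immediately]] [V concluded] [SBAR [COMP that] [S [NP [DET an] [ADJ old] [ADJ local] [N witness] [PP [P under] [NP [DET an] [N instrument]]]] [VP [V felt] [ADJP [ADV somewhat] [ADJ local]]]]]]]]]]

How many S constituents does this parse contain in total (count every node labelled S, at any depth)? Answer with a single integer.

3

Listing each S by its span: [S the broken familiar document forgot if that server after our result and her document immediately concluded that an old local witness under an instrument felt somewhat local]; [S that server after our result and her document immediately concluded that an old local witness under an instrument felt somewhat local]; [S an old local witness under an instrument felt somewhat local] — that makes 3.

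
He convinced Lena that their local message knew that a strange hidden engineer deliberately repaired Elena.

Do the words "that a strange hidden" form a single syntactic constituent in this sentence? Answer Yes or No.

No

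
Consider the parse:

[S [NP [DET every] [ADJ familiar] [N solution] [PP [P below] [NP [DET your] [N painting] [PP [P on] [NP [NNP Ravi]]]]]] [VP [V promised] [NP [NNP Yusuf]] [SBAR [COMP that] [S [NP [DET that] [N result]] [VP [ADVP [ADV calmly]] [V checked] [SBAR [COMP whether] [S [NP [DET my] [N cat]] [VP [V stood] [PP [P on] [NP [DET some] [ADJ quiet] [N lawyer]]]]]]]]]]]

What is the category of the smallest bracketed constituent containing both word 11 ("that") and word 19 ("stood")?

Both words fall inside [SBAR that that result calmly checked whether my cat stood on some quiet lawyer] (words 11–23), and no smaller constituent contains them both. Label: SBAR.

SBAR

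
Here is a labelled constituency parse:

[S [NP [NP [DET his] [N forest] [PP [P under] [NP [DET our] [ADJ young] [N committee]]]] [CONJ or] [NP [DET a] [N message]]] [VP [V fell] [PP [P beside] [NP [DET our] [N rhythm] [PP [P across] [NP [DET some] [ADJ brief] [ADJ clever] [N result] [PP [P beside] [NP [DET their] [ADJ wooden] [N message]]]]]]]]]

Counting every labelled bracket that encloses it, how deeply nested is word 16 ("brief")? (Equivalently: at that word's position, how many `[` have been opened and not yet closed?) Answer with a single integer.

Path from the root down to the word: S → VP → PP → NP → PP → NP → ADJ. That is 7 enclosing brackets.

7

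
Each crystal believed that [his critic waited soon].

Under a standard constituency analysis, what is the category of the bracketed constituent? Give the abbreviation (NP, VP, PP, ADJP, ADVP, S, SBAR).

"waited" is the head of the bracketed span, so the span is a clause: S.

S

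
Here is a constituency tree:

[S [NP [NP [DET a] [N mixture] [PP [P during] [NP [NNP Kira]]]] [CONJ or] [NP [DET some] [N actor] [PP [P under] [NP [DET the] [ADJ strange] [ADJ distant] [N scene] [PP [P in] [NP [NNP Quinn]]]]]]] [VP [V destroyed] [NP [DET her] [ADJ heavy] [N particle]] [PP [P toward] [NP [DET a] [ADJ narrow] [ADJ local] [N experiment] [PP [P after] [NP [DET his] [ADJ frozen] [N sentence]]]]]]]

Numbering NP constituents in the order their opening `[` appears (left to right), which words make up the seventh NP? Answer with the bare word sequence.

In left-to-right order the NP constituents are "a mixture during Kira or some actor under the strange distant scene in Quinn"; "a mixture during Kira"; "Kira"; "some actor under the strange distant scene in Quinn"; "the strange distant scene in Quinn"; "Quinn"; "her heavy particle"; "a narrow local experiment after his frozen sentence"; "his frozen sentence". Number 7 is "her heavy particle".

her heavy particle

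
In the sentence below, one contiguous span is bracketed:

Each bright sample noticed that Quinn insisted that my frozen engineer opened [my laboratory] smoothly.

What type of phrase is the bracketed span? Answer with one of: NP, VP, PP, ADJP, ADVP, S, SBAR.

NP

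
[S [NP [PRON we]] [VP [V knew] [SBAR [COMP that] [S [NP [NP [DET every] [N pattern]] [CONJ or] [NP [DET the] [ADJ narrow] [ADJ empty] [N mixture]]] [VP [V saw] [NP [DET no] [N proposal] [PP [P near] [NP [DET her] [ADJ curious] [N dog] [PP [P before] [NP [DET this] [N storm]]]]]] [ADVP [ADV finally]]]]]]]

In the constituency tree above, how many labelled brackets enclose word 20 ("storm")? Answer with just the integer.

11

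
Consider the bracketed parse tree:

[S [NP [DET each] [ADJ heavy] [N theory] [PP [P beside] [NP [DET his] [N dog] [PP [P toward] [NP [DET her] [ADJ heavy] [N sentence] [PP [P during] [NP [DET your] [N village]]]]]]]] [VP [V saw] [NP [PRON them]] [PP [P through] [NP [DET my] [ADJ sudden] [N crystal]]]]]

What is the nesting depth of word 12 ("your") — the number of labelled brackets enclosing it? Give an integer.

The word sits inside DET, which is inside NP, inside PP, inside NP, inside PP, inside NP, inside PP, inside NP, inside S — 9 brackets in all.

9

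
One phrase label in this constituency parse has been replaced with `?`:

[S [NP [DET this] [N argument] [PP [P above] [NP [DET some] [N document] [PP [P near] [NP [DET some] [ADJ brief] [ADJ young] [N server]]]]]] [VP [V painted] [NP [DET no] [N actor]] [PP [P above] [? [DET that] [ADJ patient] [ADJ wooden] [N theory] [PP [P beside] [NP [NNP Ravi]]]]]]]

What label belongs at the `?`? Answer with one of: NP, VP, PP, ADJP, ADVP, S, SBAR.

NP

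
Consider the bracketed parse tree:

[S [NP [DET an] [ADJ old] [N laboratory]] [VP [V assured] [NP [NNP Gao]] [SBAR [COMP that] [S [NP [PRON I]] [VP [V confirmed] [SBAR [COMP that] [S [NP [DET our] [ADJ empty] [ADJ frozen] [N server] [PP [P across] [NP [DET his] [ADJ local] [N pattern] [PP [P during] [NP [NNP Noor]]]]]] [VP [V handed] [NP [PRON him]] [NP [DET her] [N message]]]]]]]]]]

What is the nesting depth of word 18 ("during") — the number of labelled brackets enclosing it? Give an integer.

12

Counting open brackets not yet closed at "during": [S [VP [SBAR [S [VP [SBAR [S [NP [PP [NP [PP [P = 12.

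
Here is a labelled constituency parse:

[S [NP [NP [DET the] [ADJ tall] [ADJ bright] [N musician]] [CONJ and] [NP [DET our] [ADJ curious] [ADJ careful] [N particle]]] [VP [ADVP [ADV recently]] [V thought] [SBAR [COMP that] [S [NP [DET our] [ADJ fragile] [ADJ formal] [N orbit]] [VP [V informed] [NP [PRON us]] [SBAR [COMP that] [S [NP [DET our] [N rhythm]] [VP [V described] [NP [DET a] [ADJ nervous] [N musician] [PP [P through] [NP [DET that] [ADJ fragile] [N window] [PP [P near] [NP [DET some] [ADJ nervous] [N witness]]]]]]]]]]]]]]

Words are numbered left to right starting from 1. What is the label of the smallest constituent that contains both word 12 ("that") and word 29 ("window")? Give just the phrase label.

SBAR

Both words fall inside [SBAR that our fragile formal orbit informed us that our rhythm described a nervous musician through that fragile window near some nervous witness] (words 12–33), and no smaller constituent contains them both. Label: SBAR.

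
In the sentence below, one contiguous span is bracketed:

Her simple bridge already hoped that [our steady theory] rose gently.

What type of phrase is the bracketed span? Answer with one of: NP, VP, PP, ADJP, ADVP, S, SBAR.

NP

The span is built around the noun "theory" — a noun phrase (NP).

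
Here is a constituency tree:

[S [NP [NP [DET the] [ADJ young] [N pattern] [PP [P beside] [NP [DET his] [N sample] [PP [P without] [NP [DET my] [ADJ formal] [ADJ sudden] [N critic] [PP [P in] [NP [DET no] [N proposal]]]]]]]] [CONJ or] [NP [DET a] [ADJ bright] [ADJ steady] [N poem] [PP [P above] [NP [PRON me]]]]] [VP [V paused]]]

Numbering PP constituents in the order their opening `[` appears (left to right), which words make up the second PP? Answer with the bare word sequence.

without my formal sudden critic in no proposal

In left-to-right order the PP constituents are "beside his sample without my formal sudden critic in no proposal"; "without my formal sudden critic in no proposal"; "in no proposal"; "above me". Number 2 is "without my formal sudden critic in no proposal".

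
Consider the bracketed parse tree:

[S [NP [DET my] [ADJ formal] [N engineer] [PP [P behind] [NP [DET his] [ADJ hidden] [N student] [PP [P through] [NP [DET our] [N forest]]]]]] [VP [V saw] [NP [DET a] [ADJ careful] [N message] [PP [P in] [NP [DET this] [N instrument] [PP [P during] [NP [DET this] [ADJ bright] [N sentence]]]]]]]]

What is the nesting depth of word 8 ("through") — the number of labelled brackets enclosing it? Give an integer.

Counting open brackets not yet closed at "through": [S [NP [PP [NP [PP [P = 6.

6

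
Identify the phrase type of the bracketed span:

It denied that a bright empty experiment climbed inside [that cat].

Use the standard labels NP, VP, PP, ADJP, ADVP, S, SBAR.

NP

The bracketed span "that cat" is headed by "cat", making it a noun phrase (NP).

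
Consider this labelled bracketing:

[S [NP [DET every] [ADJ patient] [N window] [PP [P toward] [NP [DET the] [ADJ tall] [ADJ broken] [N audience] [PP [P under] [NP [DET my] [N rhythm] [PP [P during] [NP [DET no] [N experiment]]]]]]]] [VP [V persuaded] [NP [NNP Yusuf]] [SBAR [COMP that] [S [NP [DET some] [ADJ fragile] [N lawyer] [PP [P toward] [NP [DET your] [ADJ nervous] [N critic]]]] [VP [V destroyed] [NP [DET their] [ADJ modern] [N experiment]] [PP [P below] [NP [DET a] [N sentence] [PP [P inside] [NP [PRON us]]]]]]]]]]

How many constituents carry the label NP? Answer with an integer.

10

Scanning left to right, an opening `[NP` appears at word positions 1, 5, 10, 13, 16, 18, 22, 26, 30, 33 — 10 in total.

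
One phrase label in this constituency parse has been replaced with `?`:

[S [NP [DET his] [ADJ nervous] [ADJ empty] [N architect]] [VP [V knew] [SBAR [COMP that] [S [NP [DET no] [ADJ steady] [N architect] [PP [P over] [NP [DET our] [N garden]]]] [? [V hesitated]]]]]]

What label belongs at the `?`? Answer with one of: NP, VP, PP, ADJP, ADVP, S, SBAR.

VP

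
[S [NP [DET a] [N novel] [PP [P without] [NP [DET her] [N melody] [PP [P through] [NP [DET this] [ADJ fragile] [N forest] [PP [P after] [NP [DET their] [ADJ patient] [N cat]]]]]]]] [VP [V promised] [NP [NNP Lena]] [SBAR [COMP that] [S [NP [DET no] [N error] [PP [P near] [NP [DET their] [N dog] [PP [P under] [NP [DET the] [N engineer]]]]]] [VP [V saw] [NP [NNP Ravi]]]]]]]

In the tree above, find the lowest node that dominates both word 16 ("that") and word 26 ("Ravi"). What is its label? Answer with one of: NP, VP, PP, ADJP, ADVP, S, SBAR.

Both words fall inside [SBAR that no error near their dog under the engineer saw Ravi] (words 16–26), and no smaller constituent contains them both. Label: SBAR.

SBAR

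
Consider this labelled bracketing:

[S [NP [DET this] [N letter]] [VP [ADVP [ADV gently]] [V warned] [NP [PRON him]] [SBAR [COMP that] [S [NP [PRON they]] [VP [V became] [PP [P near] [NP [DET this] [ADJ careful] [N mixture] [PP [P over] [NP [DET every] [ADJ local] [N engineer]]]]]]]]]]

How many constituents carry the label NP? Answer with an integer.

The NP constituents are: [NP this letter]; [NP him]; [NP they]; [NP this careful mixture over every local engineer]; [NP every local engineer]. Total: 5.

5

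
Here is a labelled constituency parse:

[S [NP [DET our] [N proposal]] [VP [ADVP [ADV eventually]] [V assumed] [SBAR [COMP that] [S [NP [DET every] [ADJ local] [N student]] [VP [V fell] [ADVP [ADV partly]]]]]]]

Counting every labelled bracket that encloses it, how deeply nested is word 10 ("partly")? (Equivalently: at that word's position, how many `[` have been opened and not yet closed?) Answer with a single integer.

7

Counting open brackets not yet closed at "partly": [S [VP [SBAR [S [VP [ADVP [ADV = 7.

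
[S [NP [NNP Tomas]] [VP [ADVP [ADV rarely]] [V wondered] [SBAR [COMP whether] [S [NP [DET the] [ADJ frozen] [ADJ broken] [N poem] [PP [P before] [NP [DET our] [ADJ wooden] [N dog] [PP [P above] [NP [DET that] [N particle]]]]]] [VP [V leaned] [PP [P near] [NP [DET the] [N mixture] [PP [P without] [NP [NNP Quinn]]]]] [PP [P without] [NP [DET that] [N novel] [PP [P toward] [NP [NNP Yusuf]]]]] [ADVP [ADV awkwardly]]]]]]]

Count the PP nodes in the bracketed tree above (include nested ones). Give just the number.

Scanning left to right, an opening `[PP` appears at word positions 9, 13, 17, 20, 22, 25 — 6 in total.

6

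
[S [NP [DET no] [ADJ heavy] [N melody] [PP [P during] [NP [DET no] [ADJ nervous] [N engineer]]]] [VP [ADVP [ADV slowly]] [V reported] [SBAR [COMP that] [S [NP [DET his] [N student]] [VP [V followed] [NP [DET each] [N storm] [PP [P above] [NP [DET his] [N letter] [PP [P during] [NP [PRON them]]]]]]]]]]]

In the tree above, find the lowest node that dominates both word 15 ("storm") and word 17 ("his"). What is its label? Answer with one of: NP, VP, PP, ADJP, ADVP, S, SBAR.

NP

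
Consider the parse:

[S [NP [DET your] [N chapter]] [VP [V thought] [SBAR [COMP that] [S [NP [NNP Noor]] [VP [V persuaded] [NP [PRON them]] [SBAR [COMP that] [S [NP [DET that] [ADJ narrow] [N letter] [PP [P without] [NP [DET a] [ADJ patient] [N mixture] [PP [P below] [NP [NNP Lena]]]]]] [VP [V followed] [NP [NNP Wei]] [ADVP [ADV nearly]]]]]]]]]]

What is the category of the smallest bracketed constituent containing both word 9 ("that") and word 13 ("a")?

NP

Both words fall inside [NP that narrow letter without a patient mixture below Lena] (words 9–17), and no smaller constituent contains them both. Label: NP.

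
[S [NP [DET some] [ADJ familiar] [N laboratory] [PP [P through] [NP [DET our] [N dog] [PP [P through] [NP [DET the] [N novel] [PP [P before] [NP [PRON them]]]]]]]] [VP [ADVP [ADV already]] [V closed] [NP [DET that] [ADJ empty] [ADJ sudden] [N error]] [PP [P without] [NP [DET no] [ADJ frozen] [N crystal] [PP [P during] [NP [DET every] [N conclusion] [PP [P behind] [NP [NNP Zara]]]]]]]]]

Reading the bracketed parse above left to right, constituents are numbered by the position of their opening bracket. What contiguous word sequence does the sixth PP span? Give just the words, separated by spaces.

behind Zara

In left-to-right order the PP constituents are "through our dog through the novel before them"; "through the novel before them"; "before them"; "without no frozen crystal during every conclusion behind Zara"; "during every conclusion behind Zara"; "behind Zara". Number 6 is "behind Zara".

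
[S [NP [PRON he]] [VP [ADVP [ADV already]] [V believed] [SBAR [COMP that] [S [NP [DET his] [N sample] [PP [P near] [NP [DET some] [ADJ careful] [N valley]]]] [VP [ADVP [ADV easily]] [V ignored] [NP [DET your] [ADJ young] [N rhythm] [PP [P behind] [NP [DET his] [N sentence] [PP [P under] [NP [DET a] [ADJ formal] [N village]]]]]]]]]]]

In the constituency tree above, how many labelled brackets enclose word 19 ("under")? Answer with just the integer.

10

The word sits inside P, which is inside PP, inside NP, inside PP, inside NP, inside VP, inside S, inside SBAR, inside VP, inside S — 10 brackets in all.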